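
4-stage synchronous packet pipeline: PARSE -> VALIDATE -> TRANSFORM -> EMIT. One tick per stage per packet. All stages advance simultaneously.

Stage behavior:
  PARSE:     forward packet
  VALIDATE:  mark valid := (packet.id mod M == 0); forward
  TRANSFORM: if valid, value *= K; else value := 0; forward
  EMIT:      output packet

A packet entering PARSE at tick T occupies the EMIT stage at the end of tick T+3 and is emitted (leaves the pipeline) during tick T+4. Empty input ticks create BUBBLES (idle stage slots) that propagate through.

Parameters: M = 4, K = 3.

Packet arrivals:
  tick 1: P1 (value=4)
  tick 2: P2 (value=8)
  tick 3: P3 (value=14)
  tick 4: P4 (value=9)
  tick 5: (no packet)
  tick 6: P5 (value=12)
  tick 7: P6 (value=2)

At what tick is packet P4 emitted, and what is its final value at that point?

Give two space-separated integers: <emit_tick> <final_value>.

Answer: 8 27

Derivation:
Tick 1: [PARSE:P1(v=4,ok=F), VALIDATE:-, TRANSFORM:-, EMIT:-] out:-; in:P1
Tick 2: [PARSE:P2(v=8,ok=F), VALIDATE:P1(v=4,ok=F), TRANSFORM:-, EMIT:-] out:-; in:P2
Tick 3: [PARSE:P3(v=14,ok=F), VALIDATE:P2(v=8,ok=F), TRANSFORM:P1(v=0,ok=F), EMIT:-] out:-; in:P3
Tick 4: [PARSE:P4(v=9,ok=F), VALIDATE:P3(v=14,ok=F), TRANSFORM:P2(v=0,ok=F), EMIT:P1(v=0,ok=F)] out:-; in:P4
Tick 5: [PARSE:-, VALIDATE:P4(v=9,ok=T), TRANSFORM:P3(v=0,ok=F), EMIT:P2(v=0,ok=F)] out:P1(v=0); in:-
Tick 6: [PARSE:P5(v=12,ok=F), VALIDATE:-, TRANSFORM:P4(v=27,ok=T), EMIT:P3(v=0,ok=F)] out:P2(v=0); in:P5
Tick 7: [PARSE:P6(v=2,ok=F), VALIDATE:P5(v=12,ok=F), TRANSFORM:-, EMIT:P4(v=27,ok=T)] out:P3(v=0); in:P6
Tick 8: [PARSE:-, VALIDATE:P6(v=2,ok=F), TRANSFORM:P5(v=0,ok=F), EMIT:-] out:P4(v=27); in:-
Tick 9: [PARSE:-, VALIDATE:-, TRANSFORM:P6(v=0,ok=F), EMIT:P5(v=0,ok=F)] out:-; in:-
Tick 10: [PARSE:-, VALIDATE:-, TRANSFORM:-, EMIT:P6(v=0,ok=F)] out:P5(v=0); in:-
Tick 11: [PARSE:-, VALIDATE:-, TRANSFORM:-, EMIT:-] out:P6(v=0); in:-
P4: arrives tick 4, valid=True (id=4, id%4=0), emit tick 8, final value 27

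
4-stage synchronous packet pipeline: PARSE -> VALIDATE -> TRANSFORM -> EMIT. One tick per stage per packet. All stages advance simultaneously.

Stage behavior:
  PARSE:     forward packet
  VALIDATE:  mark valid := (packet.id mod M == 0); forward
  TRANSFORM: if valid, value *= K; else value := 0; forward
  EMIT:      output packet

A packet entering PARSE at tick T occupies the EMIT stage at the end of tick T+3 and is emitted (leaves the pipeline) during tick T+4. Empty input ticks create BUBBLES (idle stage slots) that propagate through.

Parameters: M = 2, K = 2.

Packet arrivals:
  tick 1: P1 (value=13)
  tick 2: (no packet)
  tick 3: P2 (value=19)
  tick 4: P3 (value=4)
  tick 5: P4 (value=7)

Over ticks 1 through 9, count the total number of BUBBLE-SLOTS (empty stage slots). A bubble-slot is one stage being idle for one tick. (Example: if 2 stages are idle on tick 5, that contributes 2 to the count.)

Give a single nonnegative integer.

Answer: 20

Derivation:
Tick 1: [PARSE:P1(v=13,ok=F), VALIDATE:-, TRANSFORM:-, EMIT:-] out:-; bubbles=3
Tick 2: [PARSE:-, VALIDATE:P1(v=13,ok=F), TRANSFORM:-, EMIT:-] out:-; bubbles=3
Tick 3: [PARSE:P2(v=19,ok=F), VALIDATE:-, TRANSFORM:P1(v=0,ok=F), EMIT:-] out:-; bubbles=2
Tick 4: [PARSE:P3(v=4,ok=F), VALIDATE:P2(v=19,ok=T), TRANSFORM:-, EMIT:P1(v=0,ok=F)] out:-; bubbles=1
Tick 5: [PARSE:P4(v=7,ok=F), VALIDATE:P3(v=4,ok=F), TRANSFORM:P2(v=38,ok=T), EMIT:-] out:P1(v=0); bubbles=1
Tick 6: [PARSE:-, VALIDATE:P4(v=7,ok=T), TRANSFORM:P3(v=0,ok=F), EMIT:P2(v=38,ok=T)] out:-; bubbles=1
Tick 7: [PARSE:-, VALIDATE:-, TRANSFORM:P4(v=14,ok=T), EMIT:P3(v=0,ok=F)] out:P2(v=38); bubbles=2
Tick 8: [PARSE:-, VALIDATE:-, TRANSFORM:-, EMIT:P4(v=14,ok=T)] out:P3(v=0); bubbles=3
Tick 9: [PARSE:-, VALIDATE:-, TRANSFORM:-, EMIT:-] out:P4(v=14); bubbles=4
Total bubble-slots: 20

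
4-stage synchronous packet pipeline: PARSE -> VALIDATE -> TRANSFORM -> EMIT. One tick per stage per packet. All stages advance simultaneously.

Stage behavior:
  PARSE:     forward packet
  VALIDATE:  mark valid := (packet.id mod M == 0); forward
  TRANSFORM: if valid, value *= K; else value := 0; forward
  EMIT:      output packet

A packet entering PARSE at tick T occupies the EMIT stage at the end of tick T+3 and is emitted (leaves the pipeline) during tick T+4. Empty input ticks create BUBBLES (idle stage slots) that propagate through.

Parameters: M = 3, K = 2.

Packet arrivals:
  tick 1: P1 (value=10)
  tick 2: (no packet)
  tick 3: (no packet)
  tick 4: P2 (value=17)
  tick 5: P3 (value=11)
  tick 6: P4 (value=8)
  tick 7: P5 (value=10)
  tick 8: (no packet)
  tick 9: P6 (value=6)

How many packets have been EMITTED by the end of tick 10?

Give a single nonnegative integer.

Tick 1: [PARSE:P1(v=10,ok=F), VALIDATE:-, TRANSFORM:-, EMIT:-] out:-; in:P1
Tick 2: [PARSE:-, VALIDATE:P1(v=10,ok=F), TRANSFORM:-, EMIT:-] out:-; in:-
Tick 3: [PARSE:-, VALIDATE:-, TRANSFORM:P1(v=0,ok=F), EMIT:-] out:-; in:-
Tick 4: [PARSE:P2(v=17,ok=F), VALIDATE:-, TRANSFORM:-, EMIT:P1(v=0,ok=F)] out:-; in:P2
Tick 5: [PARSE:P3(v=11,ok=F), VALIDATE:P2(v=17,ok=F), TRANSFORM:-, EMIT:-] out:P1(v=0); in:P3
Tick 6: [PARSE:P4(v=8,ok=F), VALIDATE:P3(v=11,ok=T), TRANSFORM:P2(v=0,ok=F), EMIT:-] out:-; in:P4
Tick 7: [PARSE:P5(v=10,ok=F), VALIDATE:P4(v=8,ok=F), TRANSFORM:P3(v=22,ok=T), EMIT:P2(v=0,ok=F)] out:-; in:P5
Tick 8: [PARSE:-, VALIDATE:P5(v=10,ok=F), TRANSFORM:P4(v=0,ok=F), EMIT:P3(v=22,ok=T)] out:P2(v=0); in:-
Tick 9: [PARSE:P6(v=6,ok=F), VALIDATE:-, TRANSFORM:P5(v=0,ok=F), EMIT:P4(v=0,ok=F)] out:P3(v=22); in:P6
Tick 10: [PARSE:-, VALIDATE:P6(v=6,ok=T), TRANSFORM:-, EMIT:P5(v=0,ok=F)] out:P4(v=0); in:-
Emitted by tick 10: ['P1', 'P2', 'P3', 'P4']

Answer: 4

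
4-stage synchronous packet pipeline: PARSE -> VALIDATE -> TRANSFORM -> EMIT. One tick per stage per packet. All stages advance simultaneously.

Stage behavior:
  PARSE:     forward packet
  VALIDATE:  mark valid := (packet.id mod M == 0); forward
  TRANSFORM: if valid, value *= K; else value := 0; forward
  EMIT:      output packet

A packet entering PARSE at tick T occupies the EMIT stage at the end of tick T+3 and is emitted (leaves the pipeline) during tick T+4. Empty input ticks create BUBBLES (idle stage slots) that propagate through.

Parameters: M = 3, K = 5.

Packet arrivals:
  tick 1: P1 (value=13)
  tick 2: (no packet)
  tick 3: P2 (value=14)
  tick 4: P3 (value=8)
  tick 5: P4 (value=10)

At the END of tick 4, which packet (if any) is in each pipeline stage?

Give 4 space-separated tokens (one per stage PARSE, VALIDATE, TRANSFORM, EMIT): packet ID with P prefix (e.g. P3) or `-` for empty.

Answer: P3 P2 - P1

Derivation:
Tick 1: [PARSE:P1(v=13,ok=F), VALIDATE:-, TRANSFORM:-, EMIT:-] out:-; in:P1
Tick 2: [PARSE:-, VALIDATE:P1(v=13,ok=F), TRANSFORM:-, EMIT:-] out:-; in:-
Tick 3: [PARSE:P2(v=14,ok=F), VALIDATE:-, TRANSFORM:P1(v=0,ok=F), EMIT:-] out:-; in:P2
Tick 4: [PARSE:P3(v=8,ok=F), VALIDATE:P2(v=14,ok=F), TRANSFORM:-, EMIT:P1(v=0,ok=F)] out:-; in:P3
At end of tick 4: ['P3', 'P2', '-', 'P1']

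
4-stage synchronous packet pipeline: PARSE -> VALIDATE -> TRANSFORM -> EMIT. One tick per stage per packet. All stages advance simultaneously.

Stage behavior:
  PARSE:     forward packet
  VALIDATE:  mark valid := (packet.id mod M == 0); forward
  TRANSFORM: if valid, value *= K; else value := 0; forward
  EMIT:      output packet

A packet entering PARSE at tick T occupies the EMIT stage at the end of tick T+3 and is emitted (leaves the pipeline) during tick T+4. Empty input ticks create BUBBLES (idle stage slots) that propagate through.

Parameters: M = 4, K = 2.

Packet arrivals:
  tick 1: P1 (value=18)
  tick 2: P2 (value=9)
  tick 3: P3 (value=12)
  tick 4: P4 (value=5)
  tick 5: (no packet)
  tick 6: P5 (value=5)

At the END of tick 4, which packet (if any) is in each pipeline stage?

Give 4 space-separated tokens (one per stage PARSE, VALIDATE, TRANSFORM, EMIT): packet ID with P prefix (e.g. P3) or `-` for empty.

Answer: P4 P3 P2 P1

Derivation:
Tick 1: [PARSE:P1(v=18,ok=F), VALIDATE:-, TRANSFORM:-, EMIT:-] out:-; in:P1
Tick 2: [PARSE:P2(v=9,ok=F), VALIDATE:P1(v=18,ok=F), TRANSFORM:-, EMIT:-] out:-; in:P2
Tick 3: [PARSE:P3(v=12,ok=F), VALIDATE:P2(v=9,ok=F), TRANSFORM:P1(v=0,ok=F), EMIT:-] out:-; in:P3
Tick 4: [PARSE:P4(v=5,ok=F), VALIDATE:P3(v=12,ok=F), TRANSFORM:P2(v=0,ok=F), EMIT:P1(v=0,ok=F)] out:-; in:P4
At end of tick 4: ['P4', 'P3', 'P2', 'P1']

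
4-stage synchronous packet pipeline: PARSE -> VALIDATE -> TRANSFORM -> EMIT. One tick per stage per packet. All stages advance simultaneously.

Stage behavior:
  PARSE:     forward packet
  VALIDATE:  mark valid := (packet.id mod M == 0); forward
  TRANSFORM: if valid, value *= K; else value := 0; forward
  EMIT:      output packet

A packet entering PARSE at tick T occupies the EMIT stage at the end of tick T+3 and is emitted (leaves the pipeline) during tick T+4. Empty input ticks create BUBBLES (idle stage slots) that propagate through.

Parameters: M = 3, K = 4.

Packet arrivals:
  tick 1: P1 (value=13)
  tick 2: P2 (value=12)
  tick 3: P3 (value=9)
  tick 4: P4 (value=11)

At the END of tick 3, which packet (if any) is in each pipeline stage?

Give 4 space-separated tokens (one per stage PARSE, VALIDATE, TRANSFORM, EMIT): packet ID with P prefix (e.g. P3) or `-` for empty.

Answer: P3 P2 P1 -

Derivation:
Tick 1: [PARSE:P1(v=13,ok=F), VALIDATE:-, TRANSFORM:-, EMIT:-] out:-; in:P1
Tick 2: [PARSE:P2(v=12,ok=F), VALIDATE:P1(v=13,ok=F), TRANSFORM:-, EMIT:-] out:-; in:P2
Tick 3: [PARSE:P3(v=9,ok=F), VALIDATE:P2(v=12,ok=F), TRANSFORM:P1(v=0,ok=F), EMIT:-] out:-; in:P3
At end of tick 3: ['P3', 'P2', 'P1', '-']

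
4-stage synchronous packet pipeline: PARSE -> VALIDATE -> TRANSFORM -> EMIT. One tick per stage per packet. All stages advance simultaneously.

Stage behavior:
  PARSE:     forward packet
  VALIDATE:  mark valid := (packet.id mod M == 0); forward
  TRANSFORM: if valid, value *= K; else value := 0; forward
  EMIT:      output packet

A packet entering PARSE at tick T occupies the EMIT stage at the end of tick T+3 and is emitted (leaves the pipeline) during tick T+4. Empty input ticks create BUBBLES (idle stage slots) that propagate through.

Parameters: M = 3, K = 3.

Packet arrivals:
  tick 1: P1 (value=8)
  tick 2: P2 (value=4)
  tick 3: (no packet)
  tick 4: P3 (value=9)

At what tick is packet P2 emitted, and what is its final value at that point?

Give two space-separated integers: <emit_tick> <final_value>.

Tick 1: [PARSE:P1(v=8,ok=F), VALIDATE:-, TRANSFORM:-, EMIT:-] out:-; in:P1
Tick 2: [PARSE:P2(v=4,ok=F), VALIDATE:P1(v=8,ok=F), TRANSFORM:-, EMIT:-] out:-; in:P2
Tick 3: [PARSE:-, VALIDATE:P2(v=4,ok=F), TRANSFORM:P1(v=0,ok=F), EMIT:-] out:-; in:-
Tick 4: [PARSE:P3(v=9,ok=F), VALIDATE:-, TRANSFORM:P2(v=0,ok=F), EMIT:P1(v=0,ok=F)] out:-; in:P3
Tick 5: [PARSE:-, VALIDATE:P3(v=9,ok=T), TRANSFORM:-, EMIT:P2(v=0,ok=F)] out:P1(v=0); in:-
Tick 6: [PARSE:-, VALIDATE:-, TRANSFORM:P3(v=27,ok=T), EMIT:-] out:P2(v=0); in:-
Tick 7: [PARSE:-, VALIDATE:-, TRANSFORM:-, EMIT:P3(v=27,ok=T)] out:-; in:-
Tick 8: [PARSE:-, VALIDATE:-, TRANSFORM:-, EMIT:-] out:P3(v=27); in:-
P2: arrives tick 2, valid=False (id=2, id%3=2), emit tick 6, final value 0

Answer: 6 0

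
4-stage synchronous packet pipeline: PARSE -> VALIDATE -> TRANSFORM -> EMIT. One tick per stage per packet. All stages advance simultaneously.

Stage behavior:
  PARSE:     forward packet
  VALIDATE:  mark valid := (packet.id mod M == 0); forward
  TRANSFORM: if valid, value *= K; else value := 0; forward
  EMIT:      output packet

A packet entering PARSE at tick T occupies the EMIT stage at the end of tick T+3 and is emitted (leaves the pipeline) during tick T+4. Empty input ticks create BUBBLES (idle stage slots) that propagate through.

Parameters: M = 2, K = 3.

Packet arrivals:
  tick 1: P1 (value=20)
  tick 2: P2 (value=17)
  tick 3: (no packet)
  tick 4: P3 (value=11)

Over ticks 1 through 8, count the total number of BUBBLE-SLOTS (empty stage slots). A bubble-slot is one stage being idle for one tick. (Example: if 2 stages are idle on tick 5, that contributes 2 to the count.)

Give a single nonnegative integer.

Tick 1: [PARSE:P1(v=20,ok=F), VALIDATE:-, TRANSFORM:-, EMIT:-] out:-; bubbles=3
Tick 2: [PARSE:P2(v=17,ok=F), VALIDATE:P1(v=20,ok=F), TRANSFORM:-, EMIT:-] out:-; bubbles=2
Tick 3: [PARSE:-, VALIDATE:P2(v=17,ok=T), TRANSFORM:P1(v=0,ok=F), EMIT:-] out:-; bubbles=2
Tick 4: [PARSE:P3(v=11,ok=F), VALIDATE:-, TRANSFORM:P2(v=51,ok=T), EMIT:P1(v=0,ok=F)] out:-; bubbles=1
Tick 5: [PARSE:-, VALIDATE:P3(v=11,ok=F), TRANSFORM:-, EMIT:P2(v=51,ok=T)] out:P1(v=0); bubbles=2
Tick 6: [PARSE:-, VALIDATE:-, TRANSFORM:P3(v=0,ok=F), EMIT:-] out:P2(v=51); bubbles=3
Tick 7: [PARSE:-, VALIDATE:-, TRANSFORM:-, EMIT:P3(v=0,ok=F)] out:-; bubbles=3
Tick 8: [PARSE:-, VALIDATE:-, TRANSFORM:-, EMIT:-] out:P3(v=0); bubbles=4
Total bubble-slots: 20

Answer: 20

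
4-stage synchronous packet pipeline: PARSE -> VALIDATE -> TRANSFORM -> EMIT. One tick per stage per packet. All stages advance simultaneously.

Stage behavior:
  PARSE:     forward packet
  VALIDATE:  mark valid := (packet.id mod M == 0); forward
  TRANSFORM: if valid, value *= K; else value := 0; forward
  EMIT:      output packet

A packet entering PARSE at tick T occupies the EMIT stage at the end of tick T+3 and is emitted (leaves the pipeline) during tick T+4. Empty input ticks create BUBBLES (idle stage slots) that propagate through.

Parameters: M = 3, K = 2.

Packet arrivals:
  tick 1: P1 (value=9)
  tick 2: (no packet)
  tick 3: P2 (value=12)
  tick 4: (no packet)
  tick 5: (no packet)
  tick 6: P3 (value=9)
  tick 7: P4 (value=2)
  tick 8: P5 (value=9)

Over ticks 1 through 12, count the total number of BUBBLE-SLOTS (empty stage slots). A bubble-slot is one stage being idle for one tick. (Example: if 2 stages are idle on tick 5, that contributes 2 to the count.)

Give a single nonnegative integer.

Tick 1: [PARSE:P1(v=9,ok=F), VALIDATE:-, TRANSFORM:-, EMIT:-] out:-; bubbles=3
Tick 2: [PARSE:-, VALIDATE:P1(v=9,ok=F), TRANSFORM:-, EMIT:-] out:-; bubbles=3
Tick 3: [PARSE:P2(v=12,ok=F), VALIDATE:-, TRANSFORM:P1(v=0,ok=F), EMIT:-] out:-; bubbles=2
Tick 4: [PARSE:-, VALIDATE:P2(v=12,ok=F), TRANSFORM:-, EMIT:P1(v=0,ok=F)] out:-; bubbles=2
Tick 5: [PARSE:-, VALIDATE:-, TRANSFORM:P2(v=0,ok=F), EMIT:-] out:P1(v=0); bubbles=3
Tick 6: [PARSE:P3(v=9,ok=F), VALIDATE:-, TRANSFORM:-, EMIT:P2(v=0,ok=F)] out:-; bubbles=2
Tick 7: [PARSE:P4(v=2,ok=F), VALIDATE:P3(v=9,ok=T), TRANSFORM:-, EMIT:-] out:P2(v=0); bubbles=2
Tick 8: [PARSE:P5(v=9,ok=F), VALIDATE:P4(v=2,ok=F), TRANSFORM:P3(v=18,ok=T), EMIT:-] out:-; bubbles=1
Tick 9: [PARSE:-, VALIDATE:P5(v=9,ok=F), TRANSFORM:P4(v=0,ok=F), EMIT:P3(v=18,ok=T)] out:-; bubbles=1
Tick 10: [PARSE:-, VALIDATE:-, TRANSFORM:P5(v=0,ok=F), EMIT:P4(v=0,ok=F)] out:P3(v=18); bubbles=2
Tick 11: [PARSE:-, VALIDATE:-, TRANSFORM:-, EMIT:P5(v=0,ok=F)] out:P4(v=0); bubbles=3
Tick 12: [PARSE:-, VALIDATE:-, TRANSFORM:-, EMIT:-] out:P5(v=0); bubbles=4
Total bubble-slots: 28

Answer: 28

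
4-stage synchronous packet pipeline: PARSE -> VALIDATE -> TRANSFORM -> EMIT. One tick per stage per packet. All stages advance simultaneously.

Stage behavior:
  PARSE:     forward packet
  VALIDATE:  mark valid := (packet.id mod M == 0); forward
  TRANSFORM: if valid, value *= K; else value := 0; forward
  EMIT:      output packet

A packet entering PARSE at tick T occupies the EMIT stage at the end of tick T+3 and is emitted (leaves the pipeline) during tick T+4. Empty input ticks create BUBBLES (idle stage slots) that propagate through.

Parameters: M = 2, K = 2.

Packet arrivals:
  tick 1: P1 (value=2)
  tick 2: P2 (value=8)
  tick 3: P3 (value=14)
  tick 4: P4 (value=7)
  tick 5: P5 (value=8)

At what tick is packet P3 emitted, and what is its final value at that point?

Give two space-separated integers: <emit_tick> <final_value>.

Answer: 7 0

Derivation:
Tick 1: [PARSE:P1(v=2,ok=F), VALIDATE:-, TRANSFORM:-, EMIT:-] out:-; in:P1
Tick 2: [PARSE:P2(v=8,ok=F), VALIDATE:P1(v=2,ok=F), TRANSFORM:-, EMIT:-] out:-; in:P2
Tick 3: [PARSE:P3(v=14,ok=F), VALIDATE:P2(v=8,ok=T), TRANSFORM:P1(v=0,ok=F), EMIT:-] out:-; in:P3
Tick 4: [PARSE:P4(v=7,ok=F), VALIDATE:P3(v=14,ok=F), TRANSFORM:P2(v=16,ok=T), EMIT:P1(v=0,ok=F)] out:-; in:P4
Tick 5: [PARSE:P5(v=8,ok=F), VALIDATE:P4(v=7,ok=T), TRANSFORM:P3(v=0,ok=F), EMIT:P2(v=16,ok=T)] out:P1(v=0); in:P5
Tick 6: [PARSE:-, VALIDATE:P5(v=8,ok=F), TRANSFORM:P4(v=14,ok=T), EMIT:P3(v=0,ok=F)] out:P2(v=16); in:-
Tick 7: [PARSE:-, VALIDATE:-, TRANSFORM:P5(v=0,ok=F), EMIT:P4(v=14,ok=T)] out:P3(v=0); in:-
Tick 8: [PARSE:-, VALIDATE:-, TRANSFORM:-, EMIT:P5(v=0,ok=F)] out:P4(v=14); in:-
Tick 9: [PARSE:-, VALIDATE:-, TRANSFORM:-, EMIT:-] out:P5(v=0); in:-
P3: arrives tick 3, valid=False (id=3, id%2=1), emit tick 7, final value 0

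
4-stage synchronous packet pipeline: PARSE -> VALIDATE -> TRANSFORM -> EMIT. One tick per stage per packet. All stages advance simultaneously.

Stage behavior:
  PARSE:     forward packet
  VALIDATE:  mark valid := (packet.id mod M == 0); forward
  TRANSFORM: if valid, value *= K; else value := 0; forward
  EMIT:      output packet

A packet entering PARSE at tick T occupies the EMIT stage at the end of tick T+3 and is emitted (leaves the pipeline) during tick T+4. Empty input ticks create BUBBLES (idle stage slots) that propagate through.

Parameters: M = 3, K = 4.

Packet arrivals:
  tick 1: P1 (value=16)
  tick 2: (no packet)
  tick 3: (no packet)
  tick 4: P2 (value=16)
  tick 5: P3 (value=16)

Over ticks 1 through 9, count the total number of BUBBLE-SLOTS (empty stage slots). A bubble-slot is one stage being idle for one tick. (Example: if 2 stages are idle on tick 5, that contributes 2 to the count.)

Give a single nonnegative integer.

Answer: 24

Derivation:
Tick 1: [PARSE:P1(v=16,ok=F), VALIDATE:-, TRANSFORM:-, EMIT:-] out:-; bubbles=3
Tick 2: [PARSE:-, VALIDATE:P1(v=16,ok=F), TRANSFORM:-, EMIT:-] out:-; bubbles=3
Tick 3: [PARSE:-, VALIDATE:-, TRANSFORM:P1(v=0,ok=F), EMIT:-] out:-; bubbles=3
Tick 4: [PARSE:P2(v=16,ok=F), VALIDATE:-, TRANSFORM:-, EMIT:P1(v=0,ok=F)] out:-; bubbles=2
Tick 5: [PARSE:P3(v=16,ok=F), VALIDATE:P2(v=16,ok=F), TRANSFORM:-, EMIT:-] out:P1(v=0); bubbles=2
Tick 6: [PARSE:-, VALIDATE:P3(v=16,ok=T), TRANSFORM:P2(v=0,ok=F), EMIT:-] out:-; bubbles=2
Tick 7: [PARSE:-, VALIDATE:-, TRANSFORM:P3(v=64,ok=T), EMIT:P2(v=0,ok=F)] out:-; bubbles=2
Tick 8: [PARSE:-, VALIDATE:-, TRANSFORM:-, EMIT:P3(v=64,ok=T)] out:P2(v=0); bubbles=3
Tick 9: [PARSE:-, VALIDATE:-, TRANSFORM:-, EMIT:-] out:P3(v=64); bubbles=4
Total bubble-slots: 24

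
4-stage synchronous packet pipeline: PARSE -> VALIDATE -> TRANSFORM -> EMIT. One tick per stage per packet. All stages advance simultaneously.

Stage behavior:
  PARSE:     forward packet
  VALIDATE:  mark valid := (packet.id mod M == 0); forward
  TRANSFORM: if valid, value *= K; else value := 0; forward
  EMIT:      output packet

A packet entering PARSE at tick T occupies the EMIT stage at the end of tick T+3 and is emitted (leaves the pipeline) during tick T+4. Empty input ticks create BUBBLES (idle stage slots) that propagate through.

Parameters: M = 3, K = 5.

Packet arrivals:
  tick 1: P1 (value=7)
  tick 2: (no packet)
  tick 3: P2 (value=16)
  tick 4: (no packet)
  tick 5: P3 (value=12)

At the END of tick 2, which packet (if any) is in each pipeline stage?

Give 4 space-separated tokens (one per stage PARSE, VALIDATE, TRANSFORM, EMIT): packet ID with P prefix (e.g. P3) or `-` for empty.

Answer: - P1 - -

Derivation:
Tick 1: [PARSE:P1(v=7,ok=F), VALIDATE:-, TRANSFORM:-, EMIT:-] out:-; in:P1
Tick 2: [PARSE:-, VALIDATE:P1(v=7,ok=F), TRANSFORM:-, EMIT:-] out:-; in:-
At end of tick 2: ['-', 'P1', '-', '-']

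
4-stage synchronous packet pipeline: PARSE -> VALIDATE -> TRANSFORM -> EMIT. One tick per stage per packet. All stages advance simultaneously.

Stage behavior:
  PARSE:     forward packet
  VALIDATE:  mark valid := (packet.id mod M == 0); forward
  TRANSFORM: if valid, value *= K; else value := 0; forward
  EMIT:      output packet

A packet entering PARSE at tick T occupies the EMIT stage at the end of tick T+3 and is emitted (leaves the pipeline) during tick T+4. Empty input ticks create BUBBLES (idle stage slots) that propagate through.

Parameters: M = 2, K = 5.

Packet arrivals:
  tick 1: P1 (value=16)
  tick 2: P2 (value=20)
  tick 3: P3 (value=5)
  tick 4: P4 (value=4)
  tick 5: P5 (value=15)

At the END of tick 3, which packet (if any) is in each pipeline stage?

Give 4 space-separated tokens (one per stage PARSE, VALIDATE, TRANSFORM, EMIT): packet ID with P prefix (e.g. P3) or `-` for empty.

Tick 1: [PARSE:P1(v=16,ok=F), VALIDATE:-, TRANSFORM:-, EMIT:-] out:-; in:P1
Tick 2: [PARSE:P2(v=20,ok=F), VALIDATE:P1(v=16,ok=F), TRANSFORM:-, EMIT:-] out:-; in:P2
Tick 3: [PARSE:P3(v=5,ok=F), VALIDATE:P2(v=20,ok=T), TRANSFORM:P1(v=0,ok=F), EMIT:-] out:-; in:P3
At end of tick 3: ['P3', 'P2', 'P1', '-']

Answer: P3 P2 P1 -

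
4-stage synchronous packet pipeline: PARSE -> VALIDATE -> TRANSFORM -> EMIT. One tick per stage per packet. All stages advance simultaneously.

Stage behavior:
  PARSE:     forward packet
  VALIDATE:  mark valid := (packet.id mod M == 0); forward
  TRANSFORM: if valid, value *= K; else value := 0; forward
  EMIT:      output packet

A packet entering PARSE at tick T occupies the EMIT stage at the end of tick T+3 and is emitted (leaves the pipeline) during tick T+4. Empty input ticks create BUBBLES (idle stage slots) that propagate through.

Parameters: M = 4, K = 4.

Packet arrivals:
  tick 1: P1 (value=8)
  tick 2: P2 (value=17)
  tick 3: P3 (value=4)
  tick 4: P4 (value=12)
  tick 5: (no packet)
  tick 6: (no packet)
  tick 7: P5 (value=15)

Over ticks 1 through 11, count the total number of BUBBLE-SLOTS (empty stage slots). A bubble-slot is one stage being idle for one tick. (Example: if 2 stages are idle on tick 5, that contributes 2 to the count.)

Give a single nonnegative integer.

Tick 1: [PARSE:P1(v=8,ok=F), VALIDATE:-, TRANSFORM:-, EMIT:-] out:-; bubbles=3
Tick 2: [PARSE:P2(v=17,ok=F), VALIDATE:P1(v=8,ok=F), TRANSFORM:-, EMIT:-] out:-; bubbles=2
Tick 3: [PARSE:P3(v=4,ok=F), VALIDATE:P2(v=17,ok=F), TRANSFORM:P1(v=0,ok=F), EMIT:-] out:-; bubbles=1
Tick 4: [PARSE:P4(v=12,ok=F), VALIDATE:P3(v=4,ok=F), TRANSFORM:P2(v=0,ok=F), EMIT:P1(v=0,ok=F)] out:-; bubbles=0
Tick 5: [PARSE:-, VALIDATE:P4(v=12,ok=T), TRANSFORM:P3(v=0,ok=F), EMIT:P2(v=0,ok=F)] out:P1(v=0); bubbles=1
Tick 6: [PARSE:-, VALIDATE:-, TRANSFORM:P4(v=48,ok=T), EMIT:P3(v=0,ok=F)] out:P2(v=0); bubbles=2
Tick 7: [PARSE:P5(v=15,ok=F), VALIDATE:-, TRANSFORM:-, EMIT:P4(v=48,ok=T)] out:P3(v=0); bubbles=2
Tick 8: [PARSE:-, VALIDATE:P5(v=15,ok=F), TRANSFORM:-, EMIT:-] out:P4(v=48); bubbles=3
Tick 9: [PARSE:-, VALIDATE:-, TRANSFORM:P5(v=0,ok=F), EMIT:-] out:-; bubbles=3
Tick 10: [PARSE:-, VALIDATE:-, TRANSFORM:-, EMIT:P5(v=0,ok=F)] out:-; bubbles=3
Tick 11: [PARSE:-, VALIDATE:-, TRANSFORM:-, EMIT:-] out:P5(v=0); bubbles=4
Total bubble-slots: 24

Answer: 24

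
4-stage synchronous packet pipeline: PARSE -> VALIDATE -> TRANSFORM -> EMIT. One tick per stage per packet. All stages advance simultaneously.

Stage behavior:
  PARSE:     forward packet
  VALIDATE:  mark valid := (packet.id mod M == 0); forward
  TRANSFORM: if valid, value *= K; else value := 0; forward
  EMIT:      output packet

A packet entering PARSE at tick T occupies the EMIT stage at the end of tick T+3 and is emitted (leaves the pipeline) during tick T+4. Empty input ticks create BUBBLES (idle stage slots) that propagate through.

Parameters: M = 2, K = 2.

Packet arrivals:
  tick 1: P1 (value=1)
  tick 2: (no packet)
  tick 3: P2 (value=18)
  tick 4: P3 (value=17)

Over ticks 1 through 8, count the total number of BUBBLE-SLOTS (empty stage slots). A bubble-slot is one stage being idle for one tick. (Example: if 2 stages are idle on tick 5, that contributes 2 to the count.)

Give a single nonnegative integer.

Tick 1: [PARSE:P1(v=1,ok=F), VALIDATE:-, TRANSFORM:-, EMIT:-] out:-; bubbles=3
Tick 2: [PARSE:-, VALIDATE:P1(v=1,ok=F), TRANSFORM:-, EMIT:-] out:-; bubbles=3
Tick 3: [PARSE:P2(v=18,ok=F), VALIDATE:-, TRANSFORM:P1(v=0,ok=F), EMIT:-] out:-; bubbles=2
Tick 4: [PARSE:P3(v=17,ok=F), VALIDATE:P2(v=18,ok=T), TRANSFORM:-, EMIT:P1(v=0,ok=F)] out:-; bubbles=1
Tick 5: [PARSE:-, VALIDATE:P3(v=17,ok=F), TRANSFORM:P2(v=36,ok=T), EMIT:-] out:P1(v=0); bubbles=2
Tick 6: [PARSE:-, VALIDATE:-, TRANSFORM:P3(v=0,ok=F), EMIT:P2(v=36,ok=T)] out:-; bubbles=2
Tick 7: [PARSE:-, VALIDATE:-, TRANSFORM:-, EMIT:P3(v=0,ok=F)] out:P2(v=36); bubbles=3
Tick 8: [PARSE:-, VALIDATE:-, TRANSFORM:-, EMIT:-] out:P3(v=0); bubbles=4
Total bubble-slots: 20

Answer: 20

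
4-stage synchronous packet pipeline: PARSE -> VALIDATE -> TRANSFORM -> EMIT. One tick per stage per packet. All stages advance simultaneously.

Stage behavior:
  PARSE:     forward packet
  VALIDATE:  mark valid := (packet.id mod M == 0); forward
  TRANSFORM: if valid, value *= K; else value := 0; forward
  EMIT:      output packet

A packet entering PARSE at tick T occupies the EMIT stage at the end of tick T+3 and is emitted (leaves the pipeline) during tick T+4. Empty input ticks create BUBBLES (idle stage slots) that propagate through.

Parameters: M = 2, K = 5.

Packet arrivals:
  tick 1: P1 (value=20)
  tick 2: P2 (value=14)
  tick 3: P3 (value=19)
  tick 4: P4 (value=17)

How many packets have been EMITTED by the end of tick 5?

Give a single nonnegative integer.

Answer: 1

Derivation:
Tick 1: [PARSE:P1(v=20,ok=F), VALIDATE:-, TRANSFORM:-, EMIT:-] out:-; in:P1
Tick 2: [PARSE:P2(v=14,ok=F), VALIDATE:P1(v=20,ok=F), TRANSFORM:-, EMIT:-] out:-; in:P2
Tick 3: [PARSE:P3(v=19,ok=F), VALIDATE:P2(v=14,ok=T), TRANSFORM:P1(v=0,ok=F), EMIT:-] out:-; in:P3
Tick 4: [PARSE:P4(v=17,ok=F), VALIDATE:P3(v=19,ok=F), TRANSFORM:P2(v=70,ok=T), EMIT:P1(v=0,ok=F)] out:-; in:P4
Tick 5: [PARSE:-, VALIDATE:P4(v=17,ok=T), TRANSFORM:P3(v=0,ok=F), EMIT:P2(v=70,ok=T)] out:P1(v=0); in:-
Emitted by tick 5: ['P1']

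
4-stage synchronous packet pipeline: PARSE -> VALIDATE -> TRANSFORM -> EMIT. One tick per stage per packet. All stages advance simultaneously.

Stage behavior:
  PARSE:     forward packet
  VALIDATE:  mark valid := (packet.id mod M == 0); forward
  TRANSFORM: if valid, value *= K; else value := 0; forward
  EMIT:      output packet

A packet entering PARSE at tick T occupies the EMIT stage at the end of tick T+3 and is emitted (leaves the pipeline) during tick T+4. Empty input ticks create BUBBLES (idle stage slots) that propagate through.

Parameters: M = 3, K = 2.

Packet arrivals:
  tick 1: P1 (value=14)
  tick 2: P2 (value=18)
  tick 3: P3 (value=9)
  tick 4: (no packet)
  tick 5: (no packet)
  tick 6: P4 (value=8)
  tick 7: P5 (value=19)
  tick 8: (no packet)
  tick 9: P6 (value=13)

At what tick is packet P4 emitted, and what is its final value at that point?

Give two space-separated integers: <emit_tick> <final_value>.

Tick 1: [PARSE:P1(v=14,ok=F), VALIDATE:-, TRANSFORM:-, EMIT:-] out:-; in:P1
Tick 2: [PARSE:P2(v=18,ok=F), VALIDATE:P1(v=14,ok=F), TRANSFORM:-, EMIT:-] out:-; in:P2
Tick 3: [PARSE:P3(v=9,ok=F), VALIDATE:P2(v=18,ok=F), TRANSFORM:P1(v=0,ok=F), EMIT:-] out:-; in:P3
Tick 4: [PARSE:-, VALIDATE:P3(v=9,ok=T), TRANSFORM:P2(v=0,ok=F), EMIT:P1(v=0,ok=F)] out:-; in:-
Tick 5: [PARSE:-, VALIDATE:-, TRANSFORM:P3(v=18,ok=T), EMIT:P2(v=0,ok=F)] out:P1(v=0); in:-
Tick 6: [PARSE:P4(v=8,ok=F), VALIDATE:-, TRANSFORM:-, EMIT:P3(v=18,ok=T)] out:P2(v=0); in:P4
Tick 7: [PARSE:P5(v=19,ok=F), VALIDATE:P4(v=8,ok=F), TRANSFORM:-, EMIT:-] out:P3(v=18); in:P5
Tick 8: [PARSE:-, VALIDATE:P5(v=19,ok=F), TRANSFORM:P4(v=0,ok=F), EMIT:-] out:-; in:-
Tick 9: [PARSE:P6(v=13,ok=F), VALIDATE:-, TRANSFORM:P5(v=0,ok=F), EMIT:P4(v=0,ok=F)] out:-; in:P6
Tick 10: [PARSE:-, VALIDATE:P6(v=13,ok=T), TRANSFORM:-, EMIT:P5(v=0,ok=F)] out:P4(v=0); in:-
Tick 11: [PARSE:-, VALIDATE:-, TRANSFORM:P6(v=26,ok=T), EMIT:-] out:P5(v=0); in:-
Tick 12: [PARSE:-, VALIDATE:-, TRANSFORM:-, EMIT:P6(v=26,ok=T)] out:-; in:-
Tick 13: [PARSE:-, VALIDATE:-, TRANSFORM:-, EMIT:-] out:P6(v=26); in:-
P4: arrives tick 6, valid=False (id=4, id%3=1), emit tick 10, final value 0

Answer: 10 0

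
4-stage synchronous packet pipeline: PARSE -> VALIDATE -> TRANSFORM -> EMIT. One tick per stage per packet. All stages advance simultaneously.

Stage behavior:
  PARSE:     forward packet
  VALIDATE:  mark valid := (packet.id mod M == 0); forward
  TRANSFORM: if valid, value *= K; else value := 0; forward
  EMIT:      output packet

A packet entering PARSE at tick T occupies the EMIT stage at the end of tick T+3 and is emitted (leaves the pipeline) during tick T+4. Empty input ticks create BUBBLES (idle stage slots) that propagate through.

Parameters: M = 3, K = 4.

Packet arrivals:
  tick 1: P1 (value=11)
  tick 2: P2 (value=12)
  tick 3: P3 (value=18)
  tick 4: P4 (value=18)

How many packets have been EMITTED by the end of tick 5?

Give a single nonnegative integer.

Answer: 1

Derivation:
Tick 1: [PARSE:P1(v=11,ok=F), VALIDATE:-, TRANSFORM:-, EMIT:-] out:-; in:P1
Tick 2: [PARSE:P2(v=12,ok=F), VALIDATE:P1(v=11,ok=F), TRANSFORM:-, EMIT:-] out:-; in:P2
Tick 3: [PARSE:P3(v=18,ok=F), VALIDATE:P2(v=12,ok=F), TRANSFORM:P1(v=0,ok=F), EMIT:-] out:-; in:P3
Tick 4: [PARSE:P4(v=18,ok=F), VALIDATE:P3(v=18,ok=T), TRANSFORM:P2(v=0,ok=F), EMIT:P1(v=0,ok=F)] out:-; in:P4
Tick 5: [PARSE:-, VALIDATE:P4(v=18,ok=F), TRANSFORM:P3(v=72,ok=T), EMIT:P2(v=0,ok=F)] out:P1(v=0); in:-
Emitted by tick 5: ['P1']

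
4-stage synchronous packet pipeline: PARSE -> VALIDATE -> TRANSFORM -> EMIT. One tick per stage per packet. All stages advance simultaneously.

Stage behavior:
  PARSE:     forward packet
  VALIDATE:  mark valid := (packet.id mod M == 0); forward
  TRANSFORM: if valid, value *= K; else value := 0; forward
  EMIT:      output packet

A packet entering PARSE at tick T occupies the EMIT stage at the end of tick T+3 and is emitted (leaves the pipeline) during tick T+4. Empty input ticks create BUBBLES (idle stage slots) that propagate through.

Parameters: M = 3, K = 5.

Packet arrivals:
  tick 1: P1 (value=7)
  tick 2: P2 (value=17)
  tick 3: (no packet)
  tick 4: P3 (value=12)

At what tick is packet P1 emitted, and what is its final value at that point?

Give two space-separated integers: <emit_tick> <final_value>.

Tick 1: [PARSE:P1(v=7,ok=F), VALIDATE:-, TRANSFORM:-, EMIT:-] out:-; in:P1
Tick 2: [PARSE:P2(v=17,ok=F), VALIDATE:P1(v=7,ok=F), TRANSFORM:-, EMIT:-] out:-; in:P2
Tick 3: [PARSE:-, VALIDATE:P2(v=17,ok=F), TRANSFORM:P1(v=0,ok=F), EMIT:-] out:-; in:-
Tick 4: [PARSE:P3(v=12,ok=F), VALIDATE:-, TRANSFORM:P2(v=0,ok=F), EMIT:P1(v=0,ok=F)] out:-; in:P3
Tick 5: [PARSE:-, VALIDATE:P3(v=12,ok=T), TRANSFORM:-, EMIT:P2(v=0,ok=F)] out:P1(v=0); in:-
Tick 6: [PARSE:-, VALIDATE:-, TRANSFORM:P3(v=60,ok=T), EMIT:-] out:P2(v=0); in:-
Tick 7: [PARSE:-, VALIDATE:-, TRANSFORM:-, EMIT:P3(v=60,ok=T)] out:-; in:-
Tick 8: [PARSE:-, VALIDATE:-, TRANSFORM:-, EMIT:-] out:P3(v=60); in:-
P1: arrives tick 1, valid=False (id=1, id%3=1), emit tick 5, final value 0

Answer: 5 0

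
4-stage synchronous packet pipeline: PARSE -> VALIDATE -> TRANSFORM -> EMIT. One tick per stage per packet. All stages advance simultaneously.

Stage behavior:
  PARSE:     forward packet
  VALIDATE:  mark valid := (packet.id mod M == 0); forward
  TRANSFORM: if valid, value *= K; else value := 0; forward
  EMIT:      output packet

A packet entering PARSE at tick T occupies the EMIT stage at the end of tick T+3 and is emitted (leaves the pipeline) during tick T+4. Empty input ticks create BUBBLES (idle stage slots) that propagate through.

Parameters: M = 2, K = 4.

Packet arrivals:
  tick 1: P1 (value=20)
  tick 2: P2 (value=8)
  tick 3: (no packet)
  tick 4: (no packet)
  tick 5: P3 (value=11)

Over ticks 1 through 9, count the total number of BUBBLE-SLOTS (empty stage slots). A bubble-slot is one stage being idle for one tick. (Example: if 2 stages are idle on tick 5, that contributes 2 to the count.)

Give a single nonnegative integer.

Answer: 24

Derivation:
Tick 1: [PARSE:P1(v=20,ok=F), VALIDATE:-, TRANSFORM:-, EMIT:-] out:-; bubbles=3
Tick 2: [PARSE:P2(v=8,ok=F), VALIDATE:P1(v=20,ok=F), TRANSFORM:-, EMIT:-] out:-; bubbles=2
Tick 3: [PARSE:-, VALIDATE:P2(v=8,ok=T), TRANSFORM:P1(v=0,ok=F), EMIT:-] out:-; bubbles=2
Tick 4: [PARSE:-, VALIDATE:-, TRANSFORM:P2(v=32,ok=T), EMIT:P1(v=0,ok=F)] out:-; bubbles=2
Tick 5: [PARSE:P3(v=11,ok=F), VALIDATE:-, TRANSFORM:-, EMIT:P2(v=32,ok=T)] out:P1(v=0); bubbles=2
Tick 6: [PARSE:-, VALIDATE:P3(v=11,ok=F), TRANSFORM:-, EMIT:-] out:P2(v=32); bubbles=3
Tick 7: [PARSE:-, VALIDATE:-, TRANSFORM:P3(v=0,ok=F), EMIT:-] out:-; bubbles=3
Tick 8: [PARSE:-, VALIDATE:-, TRANSFORM:-, EMIT:P3(v=0,ok=F)] out:-; bubbles=3
Tick 9: [PARSE:-, VALIDATE:-, TRANSFORM:-, EMIT:-] out:P3(v=0); bubbles=4
Total bubble-slots: 24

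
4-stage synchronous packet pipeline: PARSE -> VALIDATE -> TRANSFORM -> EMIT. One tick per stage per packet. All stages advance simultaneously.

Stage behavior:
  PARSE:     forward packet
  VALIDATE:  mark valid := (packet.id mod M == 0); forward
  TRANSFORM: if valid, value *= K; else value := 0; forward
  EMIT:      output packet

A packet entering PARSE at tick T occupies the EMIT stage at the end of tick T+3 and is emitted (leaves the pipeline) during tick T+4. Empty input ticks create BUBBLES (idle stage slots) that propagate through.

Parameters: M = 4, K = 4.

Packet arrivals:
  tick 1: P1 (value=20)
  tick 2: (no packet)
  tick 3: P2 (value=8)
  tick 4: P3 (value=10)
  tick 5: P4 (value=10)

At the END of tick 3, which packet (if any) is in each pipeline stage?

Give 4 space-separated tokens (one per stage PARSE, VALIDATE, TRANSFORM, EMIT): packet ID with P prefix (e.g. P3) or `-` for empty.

Answer: P2 - P1 -

Derivation:
Tick 1: [PARSE:P1(v=20,ok=F), VALIDATE:-, TRANSFORM:-, EMIT:-] out:-; in:P1
Tick 2: [PARSE:-, VALIDATE:P1(v=20,ok=F), TRANSFORM:-, EMIT:-] out:-; in:-
Tick 3: [PARSE:P2(v=8,ok=F), VALIDATE:-, TRANSFORM:P1(v=0,ok=F), EMIT:-] out:-; in:P2
At end of tick 3: ['P2', '-', 'P1', '-']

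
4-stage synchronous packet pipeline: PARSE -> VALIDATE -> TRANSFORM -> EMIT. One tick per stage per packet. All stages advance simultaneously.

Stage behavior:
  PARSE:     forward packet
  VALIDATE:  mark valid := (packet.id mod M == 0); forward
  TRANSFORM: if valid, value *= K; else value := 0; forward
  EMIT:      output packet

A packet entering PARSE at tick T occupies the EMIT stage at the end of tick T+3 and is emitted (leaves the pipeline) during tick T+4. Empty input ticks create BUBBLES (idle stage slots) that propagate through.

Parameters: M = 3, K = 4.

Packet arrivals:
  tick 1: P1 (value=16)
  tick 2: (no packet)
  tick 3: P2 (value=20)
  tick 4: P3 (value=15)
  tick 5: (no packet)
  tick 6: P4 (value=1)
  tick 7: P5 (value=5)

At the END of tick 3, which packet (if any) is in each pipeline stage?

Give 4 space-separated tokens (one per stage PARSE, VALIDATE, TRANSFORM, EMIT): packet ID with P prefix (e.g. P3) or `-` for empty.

Answer: P2 - P1 -

Derivation:
Tick 1: [PARSE:P1(v=16,ok=F), VALIDATE:-, TRANSFORM:-, EMIT:-] out:-; in:P1
Tick 2: [PARSE:-, VALIDATE:P1(v=16,ok=F), TRANSFORM:-, EMIT:-] out:-; in:-
Tick 3: [PARSE:P2(v=20,ok=F), VALIDATE:-, TRANSFORM:P1(v=0,ok=F), EMIT:-] out:-; in:P2
At end of tick 3: ['P2', '-', 'P1', '-']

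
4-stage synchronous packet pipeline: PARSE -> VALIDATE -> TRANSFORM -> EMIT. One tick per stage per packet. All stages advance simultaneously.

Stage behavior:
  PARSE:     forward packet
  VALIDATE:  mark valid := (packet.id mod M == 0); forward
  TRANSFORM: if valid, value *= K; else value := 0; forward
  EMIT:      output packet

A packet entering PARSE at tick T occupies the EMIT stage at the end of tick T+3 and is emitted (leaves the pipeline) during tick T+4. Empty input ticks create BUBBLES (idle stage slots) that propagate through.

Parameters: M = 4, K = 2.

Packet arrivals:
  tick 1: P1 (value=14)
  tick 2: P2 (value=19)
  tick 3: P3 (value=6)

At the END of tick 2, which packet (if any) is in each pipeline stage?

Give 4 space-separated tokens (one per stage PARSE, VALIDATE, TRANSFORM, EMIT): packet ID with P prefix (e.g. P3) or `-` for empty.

Tick 1: [PARSE:P1(v=14,ok=F), VALIDATE:-, TRANSFORM:-, EMIT:-] out:-; in:P1
Tick 2: [PARSE:P2(v=19,ok=F), VALIDATE:P1(v=14,ok=F), TRANSFORM:-, EMIT:-] out:-; in:P2
At end of tick 2: ['P2', 'P1', '-', '-']

Answer: P2 P1 - -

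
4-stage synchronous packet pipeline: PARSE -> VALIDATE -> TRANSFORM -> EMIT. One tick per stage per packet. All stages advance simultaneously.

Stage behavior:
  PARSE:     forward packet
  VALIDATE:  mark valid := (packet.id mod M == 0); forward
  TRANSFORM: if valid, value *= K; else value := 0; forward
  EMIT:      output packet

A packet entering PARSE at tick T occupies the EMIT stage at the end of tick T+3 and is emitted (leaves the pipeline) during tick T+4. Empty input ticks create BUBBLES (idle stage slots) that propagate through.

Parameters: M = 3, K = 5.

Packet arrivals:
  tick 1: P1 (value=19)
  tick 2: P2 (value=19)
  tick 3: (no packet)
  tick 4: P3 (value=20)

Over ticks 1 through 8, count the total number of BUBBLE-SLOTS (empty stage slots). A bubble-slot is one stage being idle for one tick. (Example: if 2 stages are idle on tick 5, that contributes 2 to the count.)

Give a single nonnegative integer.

Tick 1: [PARSE:P1(v=19,ok=F), VALIDATE:-, TRANSFORM:-, EMIT:-] out:-; bubbles=3
Tick 2: [PARSE:P2(v=19,ok=F), VALIDATE:P1(v=19,ok=F), TRANSFORM:-, EMIT:-] out:-; bubbles=2
Tick 3: [PARSE:-, VALIDATE:P2(v=19,ok=F), TRANSFORM:P1(v=0,ok=F), EMIT:-] out:-; bubbles=2
Tick 4: [PARSE:P3(v=20,ok=F), VALIDATE:-, TRANSFORM:P2(v=0,ok=F), EMIT:P1(v=0,ok=F)] out:-; bubbles=1
Tick 5: [PARSE:-, VALIDATE:P3(v=20,ok=T), TRANSFORM:-, EMIT:P2(v=0,ok=F)] out:P1(v=0); bubbles=2
Tick 6: [PARSE:-, VALIDATE:-, TRANSFORM:P3(v=100,ok=T), EMIT:-] out:P2(v=0); bubbles=3
Tick 7: [PARSE:-, VALIDATE:-, TRANSFORM:-, EMIT:P3(v=100,ok=T)] out:-; bubbles=3
Tick 8: [PARSE:-, VALIDATE:-, TRANSFORM:-, EMIT:-] out:P3(v=100); bubbles=4
Total bubble-slots: 20

Answer: 20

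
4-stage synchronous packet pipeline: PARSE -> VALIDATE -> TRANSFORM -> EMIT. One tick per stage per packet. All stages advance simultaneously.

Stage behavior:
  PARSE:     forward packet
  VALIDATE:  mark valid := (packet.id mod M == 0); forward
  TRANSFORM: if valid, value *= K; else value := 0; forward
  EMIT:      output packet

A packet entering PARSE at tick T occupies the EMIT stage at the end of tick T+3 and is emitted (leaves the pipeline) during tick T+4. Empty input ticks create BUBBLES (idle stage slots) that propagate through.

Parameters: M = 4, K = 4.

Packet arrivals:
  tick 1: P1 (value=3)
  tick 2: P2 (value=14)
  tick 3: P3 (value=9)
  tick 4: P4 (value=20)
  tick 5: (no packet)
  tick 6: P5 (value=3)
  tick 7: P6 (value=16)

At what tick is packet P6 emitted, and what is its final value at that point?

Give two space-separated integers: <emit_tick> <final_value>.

Answer: 11 0

Derivation:
Tick 1: [PARSE:P1(v=3,ok=F), VALIDATE:-, TRANSFORM:-, EMIT:-] out:-; in:P1
Tick 2: [PARSE:P2(v=14,ok=F), VALIDATE:P1(v=3,ok=F), TRANSFORM:-, EMIT:-] out:-; in:P2
Tick 3: [PARSE:P3(v=9,ok=F), VALIDATE:P2(v=14,ok=F), TRANSFORM:P1(v=0,ok=F), EMIT:-] out:-; in:P3
Tick 4: [PARSE:P4(v=20,ok=F), VALIDATE:P3(v=9,ok=F), TRANSFORM:P2(v=0,ok=F), EMIT:P1(v=0,ok=F)] out:-; in:P4
Tick 5: [PARSE:-, VALIDATE:P4(v=20,ok=T), TRANSFORM:P3(v=0,ok=F), EMIT:P2(v=0,ok=F)] out:P1(v=0); in:-
Tick 6: [PARSE:P5(v=3,ok=F), VALIDATE:-, TRANSFORM:P4(v=80,ok=T), EMIT:P3(v=0,ok=F)] out:P2(v=0); in:P5
Tick 7: [PARSE:P6(v=16,ok=F), VALIDATE:P5(v=3,ok=F), TRANSFORM:-, EMIT:P4(v=80,ok=T)] out:P3(v=0); in:P6
Tick 8: [PARSE:-, VALIDATE:P6(v=16,ok=F), TRANSFORM:P5(v=0,ok=F), EMIT:-] out:P4(v=80); in:-
Tick 9: [PARSE:-, VALIDATE:-, TRANSFORM:P6(v=0,ok=F), EMIT:P5(v=0,ok=F)] out:-; in:-
Tick 10: [PARSE:-, VALIDATE:-, TRANSFORM:-, EMIT:P6(v=0,ok=F)] out:P5(v=0); in:-
Tick 11: [PARSE:-, VALIDATE:-, TRANSFORM:-, EMIT:-] out:P6(v=0); in:-
P6: arrives tick 7, valid=False (id=6, id%4=2), emit tick 11, final value 0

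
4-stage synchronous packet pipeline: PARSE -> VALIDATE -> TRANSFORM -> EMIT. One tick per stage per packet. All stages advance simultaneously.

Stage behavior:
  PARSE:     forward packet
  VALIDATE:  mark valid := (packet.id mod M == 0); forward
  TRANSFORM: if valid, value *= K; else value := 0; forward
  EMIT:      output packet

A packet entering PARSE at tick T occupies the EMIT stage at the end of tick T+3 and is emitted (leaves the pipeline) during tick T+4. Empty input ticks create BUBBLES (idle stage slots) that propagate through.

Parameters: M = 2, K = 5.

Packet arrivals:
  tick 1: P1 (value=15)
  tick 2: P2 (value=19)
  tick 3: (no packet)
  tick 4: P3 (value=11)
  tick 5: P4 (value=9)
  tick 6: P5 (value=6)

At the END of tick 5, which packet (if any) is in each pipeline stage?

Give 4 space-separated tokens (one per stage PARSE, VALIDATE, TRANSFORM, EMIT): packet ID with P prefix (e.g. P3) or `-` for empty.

Answer: P4 P3 - P2

Derivation:
Tick 1: [PARSE:P1(v=15,ok=F), VALIDATE:-, TRANSFORM:-, EMIT:-] out:-; in:P1
Tick 2: [PARSE:P2(v=19,ok=F), VALIDATE:P1(v=15,ok=F), TRANSFORM:-, EMIT:-] out:-; in:P2
Tick 3: [PARSE:-, VALIDATE:P2(v=19,ok=T), TRANSFORM:P1(v=0,ok=F), EMIT:-] out:-; in:-
Tick 4: [PARSE:P3(v=11,ok=F), VALIDATE:-, TRANSFORM:P2(v=95,ok=T), EMIT:P1(v=0,ok=F)] out:-; in:P3
Tick 5: [PARSE:P4(v=9,ok=F), VALIDATE:P3(v=11,ok=F), TRANSFORM:-, EMIT:P2(v=95,ok=T)] out:P1(v=0); in:P4
At end of tick 5: ['P4', 'P3', '-', 'P2']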